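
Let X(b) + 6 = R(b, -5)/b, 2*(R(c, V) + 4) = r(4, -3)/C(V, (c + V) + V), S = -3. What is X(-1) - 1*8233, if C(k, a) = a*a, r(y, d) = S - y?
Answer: -1992863/242 ≈ -8235.0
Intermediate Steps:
r(y, d) = -3 - y
C(k, a) = a²
R(c, V) = -4 - 7/(2*(c + 2*V)²) (R(c, V) = -4 + ((-3 - 1*4)/(((c + V) + V)²))/2 = -4 + ((-3 - 4)/(((V + c) + V)²))/2 = -4 + (-7/(c + 2*V)²)/2 = -4 - 7/(2*(c + 2*V)²))
X(b) = -6 + (-4 - 7/(2*(-10 + b)²))/b (X(b) = -6 + (-4 - 7/(2*(b + 2*(-5))²))/b = -6 + (-4 - 7/(2*(b - 10)²))/b = -6 + (-4 - 7/(2*(-10 + b)²))/b)
X(-1) - 1*8233 = (-6 - 4/(-1) - 7/2/(-1*(-10 - 1)²)) - 1*8233 = (-6 - 4*(-1) - 7/2*(-1)/(-11)²) - 8233 = (-6 + 4 - 7/2*(-1)*1/121) - 8233 = (-6 + 4 + 7/242) - 8233 = -477/242 - 8233 = -1992863/242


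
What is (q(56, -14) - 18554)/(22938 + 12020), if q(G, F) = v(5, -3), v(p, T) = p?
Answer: -18549/34958 ≈ -0.53061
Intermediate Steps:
q(G, F) = 5
(q(56, -14) - 18554)/(22938 + 12020) = (5 - 18554)/(22938 + 12020) = -18549/34958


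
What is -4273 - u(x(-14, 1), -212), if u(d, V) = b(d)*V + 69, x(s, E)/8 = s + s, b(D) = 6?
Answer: -3070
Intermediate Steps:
x(s, E) = 16*s (x(s, E) = 8*(s + s) = 8*(2*s) = 16*s)
u(d, V) = 69 + 6*V (u(d, V) = 6*V + 69 = 69 + 6*V)
-4273 - u(x(-14, 1), -212) = -4273 - (69 + 6*(-212)) = -4273 - (69 - 1272) = -4273 - 1*(-1203) = -4273 + 1203 = -3070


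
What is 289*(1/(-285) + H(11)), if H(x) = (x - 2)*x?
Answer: 8153846/285 ≈ 28610.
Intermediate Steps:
H(x) = x*(-2 + x) (H(x) = (-2 + x)*x = x*(-2 + x))
289*(1/(-285) + H(11)) = 289*(1/(-285) + 11*(-2 + 11)) = 289*(-1/285 + 11*9) = 289*(-1/285 + 99) = 289*(28214/285) = 8153846/285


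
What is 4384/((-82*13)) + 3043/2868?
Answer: -4664737/1528644 ≈ -3.0516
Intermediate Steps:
4384/((-82*13)) + 3043/2868 = 4384/(-1066) + 3043*(1/2868) = 4384*(-1/1066) + 3043/2868 = -2192/533 + 3043/2868 = -4664737/1528644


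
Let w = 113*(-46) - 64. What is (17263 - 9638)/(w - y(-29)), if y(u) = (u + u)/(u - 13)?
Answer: -160125/110531 ≈ -1.4487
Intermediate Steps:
w = -5262 (w = -5198 - 64 = -5262)
y(u) = 2*u/(-13 + u) (y(u) = (2*u)/(-13 + u) = 2*u/(-13 + u))
(17263 - 9638)/(w - y(-29)) = (17263 - 9638)/(-5262 - 2*(-29)/(-13 - 29)) = 7625/(-5262 - 2*(-29)/(-42)) = 7625/(-5262 - 2*(-29)*(-1)/42) = 7625/(-5262 - 1*29/21) = 7625/(-5262 - 29/21) = 7625/(-110531/21) = 7625*(-21/110531) = -160125/110531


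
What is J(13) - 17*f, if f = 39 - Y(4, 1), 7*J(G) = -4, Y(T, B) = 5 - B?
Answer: -4169/7 ≈ -595.57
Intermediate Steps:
J(G) = -4/7 (J(G) = (⅐)*(-4) = -4/7)
f = 35 (f = 39 - (5 - 1*1) = 39 - (5 - 1) = 39 - 1*4 = 39 - 4 = 35)
J(13) - 17*f = -4/7 - 17*35 = -4/7 - 595 = -4169/7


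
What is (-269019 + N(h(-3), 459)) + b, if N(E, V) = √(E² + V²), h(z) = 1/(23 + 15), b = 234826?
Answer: -34193 + √304223365/38 ≈ -33734.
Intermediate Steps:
h(z) = 1/38
(-269019 + N(h(-3), 459)) + b = (-269019 + √((1/38)² + 459²)) + 234826 = (-269019 + √(1/1444 + 210681)) + 234826 = (-269019 + √(304223365/1444)) + 234826 = (-269019 + √304223365/38) + 234826 = -34193 + √304223365/38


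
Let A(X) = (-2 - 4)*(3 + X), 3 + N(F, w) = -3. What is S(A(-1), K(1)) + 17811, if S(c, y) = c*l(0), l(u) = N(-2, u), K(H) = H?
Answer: 17883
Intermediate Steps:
N(F, w) = -6 (N(F, w) = -3 - 3 = -6)
l(u) = -6
A(X) = -18 - 6*X (A(X) = -6*(3 + X) = -18 - 6*X)
S(c, y) = -6*c (S(c, y) = c*(-6) = -6*c)
S(A(-1), K(1)) + 17811 = -6*(-18 - 6*(-1)) + 17811 = -6*(-18 + 6) + 17811 = -6*(-12) + 17811 = 72 + 17811 = 17883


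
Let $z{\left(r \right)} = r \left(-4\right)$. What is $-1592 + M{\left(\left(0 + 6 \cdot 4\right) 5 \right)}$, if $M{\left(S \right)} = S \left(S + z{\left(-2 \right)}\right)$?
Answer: $13768$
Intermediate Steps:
$z{\left(r \right)} = - 4 r$
$M{\left(S \right)} = S \left(8 + S\right)$ ($M{\left(S \right)} = S \left(S - -8\right) = S \left(S + 8\right) = S \left(8 + S\right)$)
$-1592 + M{\left(\left(0 + 6 \cdot 4\right) 5 \right)} = -1592 + \left(0 + 6 \cdot 4\right) 5 \left(8 + \left(0 + 6 \cdot 4\right) 5\right) = -1592 + \left(0 + 24\right) 5 \left(8 + \left(0 + 24\right) 5\right) = -1592 + 24 \cdot 5 \left(8 + 24 \cdot 5\right) = -1592 + 120 \left(8 + 120\right) = -1592 + 120 \cdot 128 = -1592 + 15360 = 13768$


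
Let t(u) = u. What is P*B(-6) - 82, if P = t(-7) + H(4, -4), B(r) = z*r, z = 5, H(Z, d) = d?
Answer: 248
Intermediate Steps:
B(r) = 5*r
P = -11 (P = -7 - 4 = -11)
P*B(-6) - 82 = -55*(-6) - 82 = -11*(-30) - 82 = 330 - 82 = 248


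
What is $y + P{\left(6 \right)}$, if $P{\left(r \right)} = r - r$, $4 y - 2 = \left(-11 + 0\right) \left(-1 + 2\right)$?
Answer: $- \frac{9}{4} \approx -2.25$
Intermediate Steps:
$y = - \frac{9}{4}$ ($y = \frac{1}{2} + \frac{\left(-11 + 0\right) \left(-1 + 2\right)}{4} = \frac{1}{2} + \frac{\left(-11\right) 1}{4} = \frac{1}{2} + \frac{1}{4} \left(-11\right) = \frac{1}{2} - \frac{11}{4} = - \frac{9}{4} \approx -2.25$)
$P{\left(r \right)} = 0$
$y + P{\left(6 \right)} = - \frac{9}{4} + 0 = - \frac{9}{4}$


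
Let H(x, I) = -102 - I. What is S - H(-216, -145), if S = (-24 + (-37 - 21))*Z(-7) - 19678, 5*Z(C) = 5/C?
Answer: -137965/7 ≈ -19709.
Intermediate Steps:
Z(C) = 1/C (Z(C) = (5/C)/5 = 1/C)
S = -137664/7 (S = (-24 + (-37 - 21))/(-7) - 19678 = (-24 - 58)*(-⅐) - 19678 = -82*(-⅐) - 19678 = 82/7 - 19678 = -137664/7 ≈ -19666.)
S - H(-216, -145) = -137664/7 - (-102 - 1*(-145)) = -137664/7 - (-102 + 145) = -137664/7 - 1*43 = -137664/7 - 43 = -137965/7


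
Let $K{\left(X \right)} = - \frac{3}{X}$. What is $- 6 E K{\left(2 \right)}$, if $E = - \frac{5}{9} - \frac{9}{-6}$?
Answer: $\frac{17}{2} \approx 8.5$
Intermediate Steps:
$E = \frac{17}{18}$ ($E = \left(-5\right) \frac{1}{9} - - \frac{3}{2} = - \frac{5}{9} + \frac{3}{2} = \frac{17}{18} \approx 0.94444$)
$- 6 E K{\left(2 \right)} = \left(-6\right) \frac{17}{18} \left(- \frac{3}{2}\right) = - \frac{17 \left(\left(-3\right) \frac{1}{2}\right)}{3} = \left(- \frac{17}{3}\right) \left(- \frac{3}{2}\right) = \frac{17}{2}$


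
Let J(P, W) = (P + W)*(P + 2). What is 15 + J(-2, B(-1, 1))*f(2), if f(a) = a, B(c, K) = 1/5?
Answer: 15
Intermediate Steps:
B(c, K) = ⅕
J(P, W) = (2 + P)*(P + W) (J(P, W) = (P + W)*(2 + P) = (2 + P)*(P + W))
15 + J(-2, B(-1, 1))*f(2) = 15 + ((-2)² + 2*(-2) + 2*(⅕) - 2*⅕)*2 = 15 + (4 - 4 + ⅖ - ⅖)*2 = 15 + 0*2 = 15 + 0 = 15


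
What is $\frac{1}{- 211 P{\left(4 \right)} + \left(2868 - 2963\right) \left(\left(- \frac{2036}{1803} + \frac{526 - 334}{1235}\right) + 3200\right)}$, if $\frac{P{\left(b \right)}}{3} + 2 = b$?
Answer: $- \frac{23439}{7152961490} \approx -3.2768 \cdot 10^{-6}$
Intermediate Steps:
$P{\left(b \right)} = -6 + 3 b$
$\frac{1}{- 211 P{\left(4 \right)} + \left(2868 - 2963\right) \left(\left(- \frac{2036}{1803} + \frac{526 - 334}{1235}\right) + 3200\right)} = \frac{1}{- 211 \left(-6 + 3 \cdot 4\right) + \left(2868 - 2963\right) \left(\left(- \frac{2036}{1803} + \frac{526 - 334}{1235}\right) + 3200\right)} = \frac{1}{- 211 \left(-6 + 12\right) - 95 \left(\left(\left(-2036\right) \frac{1}{1803} + \left(526 - 334\right) \frac{1}{1235}\right) + 3200\right)} = \frac{1}{\left(-211\right) 6 - 95 \left(\left(- \frac{2036}{1803} + 192 \cdot \frac{1}{1235}\right) + 3200\right)} = \frac{1}{-1266 - 95 \left(\left(- \frac{2036}{1803} + \frac{192}{1235}\right) + 3200\right)} = \frac{1}{-1266 - 95 \left(- \frac{2168284}{2226705} + 3200\right)} = \frac{1}{-1266 - \frac{7123287716}{23439}} = \frac{1}{- \frac{7152961490}{23439}} = - \frac{23439}{7152961490}$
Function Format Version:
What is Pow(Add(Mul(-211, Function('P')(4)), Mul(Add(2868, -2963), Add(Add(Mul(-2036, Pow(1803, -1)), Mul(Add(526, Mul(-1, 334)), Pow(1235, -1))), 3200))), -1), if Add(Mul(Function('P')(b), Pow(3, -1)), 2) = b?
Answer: Rational(-23439, 7152961490) ≈ -3.2768e-6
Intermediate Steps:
Function('P')(b) = Add(-6, Mul(3, b))
Pow(Add(Mul(-211, Function('P')(4)), Mul(Add(2868, -2963), Add(Add(Mul(-2036, Pow(1803, -1)), Mul(Add(526, Mul(-1, 334)), Pow(1235, -1))), 3200))), -1) = Pow(Add(Mul(-211, Add(-6, Mul(3, 4))), Mul(Add(2868, -2963), Add(Add(Mul(-2036, Pow(1803, -1)), Mul(Add(526, Mul(-1, 334)), Pow(1235, -1))), 3200))), -1) = Pow(Add(Mul(-211, Add(-6, 12)), Mul(-95, Add(Add(Mul(-2036, Rational(1, 1803)), Mul(Add(526, -334), Rational(1, 1235))), 3200))), -1) = Pow(Add(Mul(-211, 6), Mul(-95, Add(Add(Rational(-2036, 1803), Mul(192, Rational(1, 1235))), 3200))), -1) = Pow(Add(-1266, Mul(-95, Add(Add(Rational(-2036, 1803), Rational(192, 1235)), 3200))), -1) = Pow(Add(-1266, Mul(-95, Add(Rational(-2168284, 2226705), 3200))), -1) = Pow(Add(-1266, Mul(-95, Rational(7123287716, 2226705))), -1) = Pow(Add(-1266, Rational(-7123287716, 23439)), -1) = Pow(Rational(-7152961490, 23439), -1) = Rational(-23439, 7152961490)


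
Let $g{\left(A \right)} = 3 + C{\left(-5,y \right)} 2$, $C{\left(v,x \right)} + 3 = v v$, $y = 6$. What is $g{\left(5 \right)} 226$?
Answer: $10622$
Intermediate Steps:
$C{\left(v,x \right)} = -3 + v^{2}$ ($C{\left(v,x \right)} = -3 + v v = -3 + v^{2}$)
$g{\left(A \right)} = 47$ ($g{\left(A \right)} = 3 + \left(-3 + \left(-5\right)^{2}\right) 2 = 3 + \left(-3 + 25\right) 2 = 3 + 22 \cdot 2 = 3 + 44 = 47$)
$g{\left(5 \right)} 226 = 47 \cdot 226 = 10622$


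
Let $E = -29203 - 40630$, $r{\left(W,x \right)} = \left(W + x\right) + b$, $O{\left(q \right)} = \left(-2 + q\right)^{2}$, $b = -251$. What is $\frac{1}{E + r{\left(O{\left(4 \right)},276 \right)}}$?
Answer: $- \frac{1}{69804} \approx -1.4326 \cdot 10^{-5}$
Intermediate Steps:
$r{\left(W,x \right)} = -251 + W + x$ ($r{\left(W,x \right)} = \left(W + x\right) - 251 = -251 + W + x$)
$E = -69833$ ($E = -29203 - 40630 = -69833$)
$\frac{1}{E + r{\left(O{\left(4 \right)},276 \right)}} = \frac{1}{-69833 + \left(-251 + \left(-2 + 4\right)^{2} + 276\right)} = \frac{1}{-69833 + \left(-251 + 2^{2} + 276\right)} = \frac{1}{-69833 + \left(-251 + 4 + 276\right)} = \frac{1}{-69833 + 29} = \frac{1}{-69804} = - \frac{1}{69804}$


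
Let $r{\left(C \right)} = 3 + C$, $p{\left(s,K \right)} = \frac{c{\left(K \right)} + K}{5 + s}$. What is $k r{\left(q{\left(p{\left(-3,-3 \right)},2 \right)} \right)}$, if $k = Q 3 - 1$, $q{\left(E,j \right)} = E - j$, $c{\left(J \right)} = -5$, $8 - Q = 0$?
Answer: $-69$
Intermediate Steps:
$Q = 8$ ($Q = 8 - 0 = 8 + 0 = 8$)
$p{\left(s,K \right)} = \frac{-5 + K}{5 + s}$
$k = 23$ ($k = 8 \cdot 3 - 1 = 24 - 1 = 23$)
$k r{\left(q{\left(p{\left(-3,-3 \right)},2 \right)} \right)} = 23 \left(3 + \left(\frac{-5 - 3}{5 - 3} - 2\right)\right) = 23 \left(3 + \left(\frac{1}{2} \left(-8\right) - 2\right)\right) = 23 \left(3 - 6\right) = 23 \left(-3\right) = -69$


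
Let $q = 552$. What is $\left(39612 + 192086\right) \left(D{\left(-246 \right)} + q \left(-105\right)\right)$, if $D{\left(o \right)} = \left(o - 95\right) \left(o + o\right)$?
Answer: $25443220776$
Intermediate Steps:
$D{\left(o \right)} = 2 o \left(-95 + o\right)$ ($D{\left(o \right)} = \left(-95 + o\right) 2 o = 2 o \left(-95 + o\right)$)
$\left(39612 + 192086\right) \left(D{\left(-246 \right)} + q \left(-105\right)\right) = \left(39612 + 192086\right) \left(2 \left(-246\right) \left(-95 - 246\right) + 552 \left(-105\right)\right) = 231698 \left(2 \left(-246\right) \left(-341\right) - 57960\right) = 231698 \left(167772 - 57960\right) = 231698 \cdot 109812 = 25443220776$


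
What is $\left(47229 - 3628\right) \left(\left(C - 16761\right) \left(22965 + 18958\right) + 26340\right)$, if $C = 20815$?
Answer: $7411393117382$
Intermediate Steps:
$\left(47229 - 3628\right) \left(\left(C - 16761\right) \left(22965 + 18958\right) + 26340\right) = \left(47229 - 3628\right) \left(\left(20815 - 16761\right) \left(22965 + 18958\right) + 26340\right) = 43601 \left(4054 \cdot 41923 + 26340\right) = 43601 \left(169955842 + 26340\right) = 43601 \cdot 169982182 = 7411393117382$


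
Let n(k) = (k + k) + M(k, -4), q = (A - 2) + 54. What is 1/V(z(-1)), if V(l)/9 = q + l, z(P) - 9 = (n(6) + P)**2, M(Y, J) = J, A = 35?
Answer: 1/1305 ≈ 0.00076628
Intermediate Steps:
q = 87 (q = (35 - 2) + 54 = 33 + 54 = 87)
n(k) = -4 + 2*k (n(k) = (k + k) - 4 = 2*k - 4 = -4 + 2*k)
z(P) = 9 + (8 + P)**2 (z(P) = 9 + ((-4 + 2*6) + P)**2 = 9 + ((-4 + 12) + P)**2 = 9 + (8 + P)**2)
V(l) = 783 + 9*l (V(l) = 9*(87 + l) = 783 + 9*l)
1/V(z(-1)) = 1/(783 + 9*(9 + (8 - 1)**2)) = 1/(783 + 9*(9 + 7**2)) = 1/(783 + 9*(9 + 49)) = 1/(783 + 9*58) = 1/(783 + 522) = 1/1305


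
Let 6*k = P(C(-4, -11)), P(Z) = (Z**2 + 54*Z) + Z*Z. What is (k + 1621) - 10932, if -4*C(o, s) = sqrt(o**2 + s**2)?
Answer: -446791/48 - 9*sqrt(137)/4 ≈ -9334.5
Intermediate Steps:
C(o, s) = -sqrt(o**2 + s**2)/4
P(Z) = 2*Z**2 + 54*Z (P(Z) = (Z**2 + 54*Z) + Z**2 = 2*Z**2 + 54*Z)
k = -sqrt(137)*(27 - sqrt(137)/4)/12 (k = (2*(-sqrt((-4)**2 + (-11)**2)/4)*(27 - sqrt((-4)**2 + (-11)**2)/4))/6 = (2*(-sqrt(16 + 121)/4)*(27 - sqrt(16 + 121)/4))/6 = (2*(-sqrt(137)/4)*(27 - sqrt(137)/4))/6 = (-sqrt(137)*(27 - sqrt(137)/4)/2)/6 = -sqrt(137)*(27 - sqrt(137)/4)/12 ≈ -23.481)
(k + 1621) - 10932 = ((137/48 - 9*sqrt(137)/4) + 1621) - 10932 = (77945/48 - 9*sqrt(137)/4) - 10932 = -446791/48 - 9*sqrt(137)/4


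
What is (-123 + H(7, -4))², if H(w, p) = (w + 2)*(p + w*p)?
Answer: 168921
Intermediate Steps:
H(w, p) = (2 + w)*(p + p*w)
(-123 + H(7, -4))² = (-123 - 4*(2 + 7² + 3*7))² = (-123 - 4*(2 + 49 + 21))² = (-123 - 4*72)² = (-123 - 288)² = (-411)² = 168921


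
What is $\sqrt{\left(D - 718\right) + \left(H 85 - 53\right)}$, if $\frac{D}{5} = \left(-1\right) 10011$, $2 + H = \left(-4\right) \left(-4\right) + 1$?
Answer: $i \sqrt{49551} \approx 222.6 i$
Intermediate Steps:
$H = 15$ ($H = -2 + \left(\left(-4\right) \left(-4\right) + 1\right) = -2 + \left(16 + 1\right) = -2 + 17 = 15$)
$D = -50055$ ($D = 5 \left(\left(-1\right) 10011\right) = 5 \left(-10011\right) = -50055$)
$\sqrt{\left(D - 718\right) + \left(H 85 - 53\right)} = \sqrt{\left(-50055 - 718\right) + \left(15 \cdot 85 - 53\right)} = \sqrt{-50773 + \left(1275 - 53\right)} = \sqrt{-50773 + 1222} = \sqrt{-49551} = i \sqrt{49551}$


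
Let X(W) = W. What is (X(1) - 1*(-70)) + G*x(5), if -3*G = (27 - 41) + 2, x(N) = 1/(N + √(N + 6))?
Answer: 507/7 - 2*√11/7 ≈ 71.481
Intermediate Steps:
x(N) = 1/(N + √(6 + N))
G = 4 (G = -((27 - 41) + 2)/3 = -(-14 + 2)/3 = -⅓*(-12) = 4)
(X(1) - 1*(-70)) + G*x(5) = (1 - 1*(-70)) + 4/(5 + √(6 + 5)) = (1 + 70) + 4/(5 + √11) = 71 + 4/(5 + √11)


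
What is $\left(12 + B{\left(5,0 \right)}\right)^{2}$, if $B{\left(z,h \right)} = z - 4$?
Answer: $169$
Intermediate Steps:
$B{\left(z,h \right)} = -4 + z$
$\left(12 + B{\left(5,0 \right)}\right)^{2} = \left(12 + \left(-4 + 5\right)\right)^{2} = \left(12 + 1\right)^{2} = 13^{2} = 169$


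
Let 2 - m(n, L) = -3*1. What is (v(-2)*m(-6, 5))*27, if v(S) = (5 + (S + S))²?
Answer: 135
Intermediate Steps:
m(n, L) = 5 (m(n, L) = 2 - (-3) = 2 - 1*(-3) = 2 + 3 = 5)
v(S) = (5 + 2*S)²
(v(-2)*m(-6, 5))*27 = ((5 + 2*(-2))²*5)*27 = ((5 - 4)²*5)*27 = (1²*5)*27 = (1*5)*27 = 5*27 = 135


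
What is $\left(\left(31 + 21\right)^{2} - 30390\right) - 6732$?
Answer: $-34418$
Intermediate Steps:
$\left(\left(31 + 21\right)^{2} - 30390\right) - 6732 = \left(52^{2} - 30390\right) - 6732 = \left(2704 - 30390\right) - 6732 = -27686 - 6732 = -34418$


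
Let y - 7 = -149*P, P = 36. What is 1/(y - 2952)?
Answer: -1/8309 ≈ -0.00012035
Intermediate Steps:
y = -5357 (y = 7 - 149*36 = 7 - 5364 = -5357)
1/(y - 2952) = 1/(-5357 - 2952) = 1/(-8309) = -1/8309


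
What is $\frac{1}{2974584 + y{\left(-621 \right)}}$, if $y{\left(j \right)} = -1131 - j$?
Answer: $\frac{1}{2974074} \approx 3.3624 \cdot 10^{-7}$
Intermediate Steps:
$\frac{1}{2974584 + y{\left(-621 \right)}} = \frac{1}{2974584 - 510} = \frac{1}{2974074}$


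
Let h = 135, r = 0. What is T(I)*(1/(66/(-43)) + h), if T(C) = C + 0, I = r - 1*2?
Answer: -8867/33 ≈ -268.70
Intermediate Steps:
I = -2 (I = 0 - 1*2 = 0 - 2 = -2)
T(C) = C
T(I)*(1/(66/(-43)) + h) = -2*(1/(66/(-43)) + 135) = -2*(1/(66*(-1/43)) + 135) = -2*(1/(-66/43) + 135) = -2*(-43/66 + 135) = -2*8867/66 = -8867/33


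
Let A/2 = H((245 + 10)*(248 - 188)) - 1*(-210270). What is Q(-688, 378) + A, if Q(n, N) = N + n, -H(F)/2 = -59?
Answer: 420466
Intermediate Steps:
H(F) = 118 (H(F) = -2*(-59) = 118)
A = 420776 (A = 2*(118 - 1*(-210270)) = 2*(118 + 210270) = 2*210388 = 420776)
Q(-688, 378) + A = (378 - 688) + 420776 = -310 + 420776 = 420466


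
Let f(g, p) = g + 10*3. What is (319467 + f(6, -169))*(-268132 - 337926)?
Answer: -193637349174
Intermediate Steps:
f(g, p) = 30 + g (f(g, p) = g + 30 = 30 + g)
(319467 + f(6, -169))*(-268132 - 337926) = (319467 + (30 + 6))*(-268132 - 337926) = (319467 + 36)*(-606058) = 319503*(-606058) = -193637349174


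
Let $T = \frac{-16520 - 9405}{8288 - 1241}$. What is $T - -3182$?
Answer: $\frac{22397629}{7047} \approx 3178.3$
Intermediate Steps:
$T = - \frac{25925}{7047} \approx -3.6789$
$T - -3182 = - \frac{25925}{7047} - -3182 = - \frac{25925}{7047} + \left(-57 + 3239\right) = - \frac{25925}{7047} + 3182 = \frac{22397629}{7047}$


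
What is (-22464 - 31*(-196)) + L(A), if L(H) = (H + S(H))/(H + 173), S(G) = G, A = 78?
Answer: -4113232/251 ≈ -16387.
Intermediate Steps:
L(H) = 2*H/(173 + H) (L(H) = (H + H)/(H + 173) = (2*H)/(173 + H) = 2*H/(173 + H))
(-22464 - 31*(-196)) + L(A) = (-22464 - 31*(-196)) + 2*78/(173 + 78) = (-22464 + 6076) + 2*78/251 = -16388 + 2*78*(1/251) = -16388 + 156/251 = -4113232/251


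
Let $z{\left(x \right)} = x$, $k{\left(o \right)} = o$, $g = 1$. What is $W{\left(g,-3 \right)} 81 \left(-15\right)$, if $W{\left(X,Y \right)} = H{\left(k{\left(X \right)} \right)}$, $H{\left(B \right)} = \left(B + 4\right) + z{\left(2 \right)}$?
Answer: $-8505$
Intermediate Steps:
$H{\left(B \right)} = 6 + B$ ($H{\left(B \right)} = \left(B + 4\right) + 2 = \left(4 + B\right) + 2 = 6 + B$)
$W{\left(X,Y \right)} = 6 + X$
$W{\left(g,-3 \right)} 81 \left(-15\right) = \left(6 + 1\right) 81 \left(-15\right) = 7 \cdot 81 \left(-15\right) = 567 \left(-15\right) = -8505$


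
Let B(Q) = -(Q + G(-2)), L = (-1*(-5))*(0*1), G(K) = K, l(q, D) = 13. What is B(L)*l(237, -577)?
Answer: 26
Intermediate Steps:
L = 0 (L = 5*0 = 0)
B(Q) = 2 - Q (B(Q) = -(Q - 2) = -(-2 + Q) = 2 - Q)
B(L)*l(237, -577) = (2 - 1*0)*13 = (2 + 0)*13 = 2*13 = 26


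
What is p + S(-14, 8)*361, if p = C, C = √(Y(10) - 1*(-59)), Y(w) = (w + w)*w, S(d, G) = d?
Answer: -5054 + √259 ≈ -5037.9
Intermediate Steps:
Y(w) = 2*w² (Y(w) = (2*w)*w = 2*w²)
C = √259 (C = √(2*10² - 1*(-59)) = √(2*100 + 59) = √(200 + 59) = √259 ≈ 16.093)
p = √259 ≈ 16.093
p + S(-14, 8)*361 = √259 - 14*361 = √259 - 5054 = -5054 + √259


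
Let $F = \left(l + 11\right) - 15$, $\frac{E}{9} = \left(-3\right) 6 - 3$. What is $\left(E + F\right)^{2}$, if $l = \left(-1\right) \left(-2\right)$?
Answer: $36481$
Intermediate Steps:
$l = 2$
$E = -189$ ($E = 9 \left(\left(-3\right) 6 - 3\right) = 9 \left(-18 - 3\right) = 9 \left(-21\right) = -189$)
$F = -2$ ($F = \left(2 + 11\right) - 15 = 13 - 15 = -2$)
$\left(E + F\right)^{2} = \left(-189 - 2\right)^{2} = \left(-191\right)^{2} = 36481$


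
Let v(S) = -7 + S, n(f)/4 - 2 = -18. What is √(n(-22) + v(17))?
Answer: 3*I*√6 ≈ 7.3485*I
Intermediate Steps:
n(f) = -64 (n(f) = 8 + 4*(-18) = 8 - 72 = -64)
√(n(-22) + v(17)) = √(-64 + (-7 + 17)) = √(-64 + 10) = √(-54) = 3*I*√6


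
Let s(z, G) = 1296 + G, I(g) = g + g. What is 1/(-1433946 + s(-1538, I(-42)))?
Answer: -1/1432734 ≈ -6.9797e-7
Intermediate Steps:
I(g) = 2*g
1/(-1433946 + s(-1538, I(-42))) = 1/(-1433946 + (1296 + 2*(-42))) = 1/(-1433946 + (1296 - 84)) = 1/(-1433946 + 1212) = 1/(-1432734) = -1/1432734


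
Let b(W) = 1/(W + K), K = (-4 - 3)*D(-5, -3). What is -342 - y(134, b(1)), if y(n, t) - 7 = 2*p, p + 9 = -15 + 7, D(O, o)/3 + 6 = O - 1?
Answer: -315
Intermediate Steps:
D(O, o) = -21 + 3*O (D(O, o) = -18 + 3*(O - 1) = -18 + 3*(-1 + O) = -18 + (-3 + 3*O) = -21 + 3*O)
p = -17 (p = -9 + (-15 + 7) = -9 - 8 = -17)
K = 252 (K = (-4 - 3)*(-21 + 3*(-5)) = -7*(-21 - 15) = -7*(-36) = 252)
b(W) = 1/(252 + W) (b(W) = 1/(W + 252) = 1/(252 + W))
y(n, t) = -27 (y(n, t) = 7 + 2*(-17) = 7 - 34 = -27)
-342 - y(134, b(1)) = -342 - 1*(-27) = -342 + 27 = -315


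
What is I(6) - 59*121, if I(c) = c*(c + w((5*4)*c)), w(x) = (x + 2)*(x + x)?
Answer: 168577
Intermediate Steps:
w(x) = 2*x*(2 + x) (w(x) = (2 + x)*(2*x) = 2*x*(2 + x))
I(c) = c*(c + 40*c*(2 + 20*c)) (I(c) = c*(c + 2*((5*4)*c)*(2 + (5*4)*c)) = c*(c + 2*(20*c)*(2 + 20*c)) = c*(c + 40*c*(2 + 20*c)))
I(6) - 59*121 = 6²*(81 + 800*6) - 59*121 = 36*(81 + 4800) - 7139 = 36*4881 - 7139 = 175716 - 7139 = 168577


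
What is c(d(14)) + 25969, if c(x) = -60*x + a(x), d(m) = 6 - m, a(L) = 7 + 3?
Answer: 26459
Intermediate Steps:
a(L) = 10
c(x) = 10 - 60*x (c(x) = -60*x + 10 = 10 - 60*x)
c(d(14)) + 25969 = (10 - 60*(6 - 1*14)) + 25969 = (10 - 60*(6 - 14)) + 25969 = (10 - 60*(-8)) + 25969 = (10 + 480) + 25969 = 490 + 25969 = 26459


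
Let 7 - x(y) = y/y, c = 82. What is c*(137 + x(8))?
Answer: 11726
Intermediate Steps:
x(y) = 6 (x(y) = 7 - y/y = 7 - 1*1 = 7 - 1 = 6)
c*(137 + x(8)) = 82*(137 + 6) = 82*143 = 11726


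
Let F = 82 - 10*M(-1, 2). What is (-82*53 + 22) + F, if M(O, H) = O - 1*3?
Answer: -4202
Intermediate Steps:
M(O, H) = -3 + O (M(O, H) = O - 3 = -3 + O)
F = 122 (F = 82 - 10*(-3 - 1) = 82 - 10*(-4) = 82 + 40 = 122)
(-82*53 + 22) + F = (-82*53 + 22) + 122 = (-4346 + 22) + 122 = -4324 + 122 = -4202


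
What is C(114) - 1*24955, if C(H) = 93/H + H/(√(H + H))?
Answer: -948259/38 + √57 ≈ -24947.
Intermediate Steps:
C(H) = 93/H + √2*√H/2 (C(H) = 93/H + H/(√(2*H)) = 93/H + H/((√2*√H)) = 93/H + H*(√2/(2*√H)) = 93/H + √2*√H/2)
C(114) - 1*24955 = (½)*(186 + √2*114^(3/2))/114 - 1*24955 = (½)*(1/114)*(186 + √2*(114*√114)) - 24955 = (½)*(1/114)*(186 + 228*√57) - 24955 = (31/38 + √57) - 24955 = -948259/38 + √57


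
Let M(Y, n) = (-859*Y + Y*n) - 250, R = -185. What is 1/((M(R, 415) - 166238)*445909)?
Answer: -1/37611532332 ≈ -2.6588e-11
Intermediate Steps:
M(Y, n) = -250 - 859*Y + Y*n
1/((M(R, 415) - 166238)*445909) = 1/((-250 - 859*(-185) - 185*415) - 166238*445909) = (1/445909)/((-250 + 158915 - 76775) - 166238) = (1/445909)/(81890 - 166238) = (1/445909)/(-84348) = -1/84348*1/445909 = -1/37611532332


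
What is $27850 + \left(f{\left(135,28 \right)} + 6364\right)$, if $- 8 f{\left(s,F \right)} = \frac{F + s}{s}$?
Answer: $\frac{36950957}{1080} \approx 34214.0$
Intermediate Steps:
$f{\left(s,F \right)} = - \frac{F + s}{8 s}$ ($f{\left(s,F \right)} = - \frac{\left(F + s\right) \frac{1}{s}}{8} = - \frac{\frac{1}{s} \left(F + s\right)}{8} = - \frac{F + s}{8 s}$)
$27850 + \left(f{\left(135,28 \right)} + 6364\right) = 27850 + \left(\frac{\left(-1\right) 28 - 135}{8 \cdot 135} + 6364\right) = 27850 + \left(\frac{1}{8} \cdot \frac{1}{135} \left(-28 - 135\right) + 6364\right) = 27850 + \left(\frac{1}{8} \cdot \frac{1}{135} \left(-163\right) + 6364\right) = 27850 + \left(- \frac{163}{1080} + 6364\right) = 27850 + \frac{6872957}{1080} = \frac{36950957}{1080}$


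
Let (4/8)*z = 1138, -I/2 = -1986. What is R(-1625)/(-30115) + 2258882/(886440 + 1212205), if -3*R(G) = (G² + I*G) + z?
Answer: -27351278909/665270465 ≈ -41.113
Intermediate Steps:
I = 3972 (I = -2*(-1986) = 3972)
z = 2276 (z = 2*1138 = 2276)
R(G) = -2276/3 - 1324*G - G²/3 (R(G) = -((G² + 3972*G) + 2276)/3 = -(2276 + G² + 3972*G)/3 = -2276/3 - 1324*G - G²/3)
R(-1625)/(-30115) + 2258882/(886440 + 1212205) = (-2276/3 - 1324*(-1625) - ⅓*(-1625)²)/(-30115) + 2258882/(886440 + 1212205) = (-2276/3 + 2151500 - ⅓*2640625)*(-1/30115) + 2258882/2098645 = (-2276/3 + 2151500 - 2640625/3)*(-1/30115) + 2258882*(1/2098645) = 1270533*(-1/30115) + 2258882/2098645 = -1270533/30115 + 2258882/2098645 = -27351278909/665270465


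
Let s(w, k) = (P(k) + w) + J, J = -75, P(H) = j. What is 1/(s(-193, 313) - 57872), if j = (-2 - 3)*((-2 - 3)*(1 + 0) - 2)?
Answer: -1/58105 ≈ -1.7210e-5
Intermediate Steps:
j = 35 (j = -5*(-5*1 - 2) = -5*(-5 - 2) = -5*(-7) = 35)
P(H) = 35
s(w, k) = -40 + w (s(w, k) = (35 + w) - 75 = -40 + w)
1/(s(-193, 313) - 57872) = 1/((-40 - 193) - 57872) = 1/(-233 - 57872) = 1/(-58105) = -1/58105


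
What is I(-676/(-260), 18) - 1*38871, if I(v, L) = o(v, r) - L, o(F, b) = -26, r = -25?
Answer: -38915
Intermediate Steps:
I(v, L) = -26 - L
I(-676/(-260), 18) - 1*38871 = (-26 - 1*18) - 1*38871 = (-26 - 18) - 38871 = -44 - 38871 = -38915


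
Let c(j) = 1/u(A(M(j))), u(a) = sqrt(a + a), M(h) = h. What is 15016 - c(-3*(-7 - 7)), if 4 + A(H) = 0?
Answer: 15016 + I*sqrt(2)/4 ≈ 15016.0 + 0.35355*I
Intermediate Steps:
A(H) = -4 (A(H) = -4 + 0 = -4)
u(a) = sqrt(2)*sqrt(a) (u(a) = sqrt(2*a) = sqrt(2)*sqrt(a))
c(j) = -I*sqrt(2)/4 (c(j) = 1/(sqrt(2)*sqrt(-4)) = 1/(sqrt(2)*(2*I)) = 1/(2*I*sqrt(2)) = -I*sqrt(2)/4)
15016 - c(-3*(-7 - 7)) = 15016 - (-1)*I*sqrt(2)/4 = 15016 + I*sqrt(2)/4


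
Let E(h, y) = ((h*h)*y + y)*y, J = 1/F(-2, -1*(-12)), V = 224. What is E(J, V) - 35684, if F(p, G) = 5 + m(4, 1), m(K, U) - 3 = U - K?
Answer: 412476/25 ≈ 16499.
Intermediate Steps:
m(K, U) = 3 + U - K (m(K, U) = 3 + (U - K) = 3 + U - K)
F(p, G) = 5 (F(p, G) = 5 + (3 + 1 - 1*4) = 5 + (3 + 1 - 4) = 5 + 0 = 5)
J = 1/5 ≈ 0.20000
E(h, y) = y*(y + y*h**2) (E(h, y) = (h**2*y + y)*y = (y*h**2 + y)*y = (y + y*h**2)*y = y*(y + y*h**2))
E(J, V) - 35684 = 224**2*(1 + (1/5)**2) - 35684 = 50176*(1 + 1/25) - 35684 = 50176*(26/25) - 35684 = 1304576/25 - 35684 = 412476/25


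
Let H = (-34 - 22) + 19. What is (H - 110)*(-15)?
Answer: 2205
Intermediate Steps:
H = -37 (H = -56 + 19 = -37)
(H - 110)*(-15) = (-37 - 110)*(-15) = -147*(-15) = 2205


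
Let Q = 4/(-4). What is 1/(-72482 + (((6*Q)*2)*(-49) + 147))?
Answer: -1/71747 ≈ -1.3938e-5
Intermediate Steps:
Q = -1 (Q = 4*(-¼) = -1)
1/(-72482 + (((6*Q)*2)*(-49) + 147)) = 1/(-72482 + (((6*(-1))*2)*(-49) + 147)) = 1/(-72482 + (-6*2*(-49) + 147)) = 1/(-72482 + (-12*(-49) + 147)) = 1/(-72482 + (588 + 147)) = 1/(-72482 + 735) = 1/(-71747) = -1/71747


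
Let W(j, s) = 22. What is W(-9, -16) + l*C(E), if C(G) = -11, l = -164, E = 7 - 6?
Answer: 1826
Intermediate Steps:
E = 1
W(-9, -16) + l*C(E) = 22 - 164*(-11) = 22 + 1804 = 1826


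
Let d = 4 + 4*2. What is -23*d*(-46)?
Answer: 12696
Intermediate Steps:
d = 12 (d = 4 + 8 = 12)
-23*d*(-46) = -23*12*(-46) = -276*(-46) = 12696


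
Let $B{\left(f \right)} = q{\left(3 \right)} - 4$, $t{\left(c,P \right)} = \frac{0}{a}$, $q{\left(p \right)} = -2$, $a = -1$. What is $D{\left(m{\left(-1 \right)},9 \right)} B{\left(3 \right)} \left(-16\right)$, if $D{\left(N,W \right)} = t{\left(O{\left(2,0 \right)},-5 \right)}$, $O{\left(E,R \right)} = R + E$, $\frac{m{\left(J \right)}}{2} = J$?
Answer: $0$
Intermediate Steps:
$m{\left(J \right)} = 2 J$
$O{\left(E,R \right)} = E + R$
$t{\left(c,P \right)} = 0$ ($t{\left(c,P \right)} = \frac{0}{-1} = 0 \left(-1\right) = 0$)
$D{\left(N,W \right)} = 0$
$B{\left(f \right)} = -6$ ($B{\left(f \right)} = -2 - 4 = -6$)
$D{\left(m{\left(-1 \right)},9 \right)} B{\left(3 \right)} \left(-16\right) = 0 \left(-6\right) \left(-16\right) = 0 \left(-16\right) = 0$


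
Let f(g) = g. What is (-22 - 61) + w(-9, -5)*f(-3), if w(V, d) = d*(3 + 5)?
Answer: 37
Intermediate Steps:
w(V, d) = 8*d (w(V, d) = d*8 = 8*d)
(-22 - 61) + w(-9, -5)*f(-3) = (-22 - 61) + (8*(-5))*(-3) = -83 - 40*(-3) = -83 + 120 = 37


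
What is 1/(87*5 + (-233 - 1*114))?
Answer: 1/88 ≈ 0.011364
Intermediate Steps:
1/(87*5 + (-233 - 1*114)) = 1/(435 + (-233 - 114)) = 1/(435 - 347) = 1/88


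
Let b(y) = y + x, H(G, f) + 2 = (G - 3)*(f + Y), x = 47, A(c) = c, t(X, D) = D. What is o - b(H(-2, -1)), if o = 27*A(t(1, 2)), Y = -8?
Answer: -36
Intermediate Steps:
o = 54 (o = 27*2 = 54)
H(G, f) = -2 + (-8 + f)*(-3 + G) (H(G, f) = -2 + (G - 3)*(f - 8) = -2 + (-3 + G)*(-8 + f) = -2 + (-8 + f)*(-3 + G))
b(y) = 47 + y (b(y) = y + 47 = 47 + y)
o - b(H(-2, -1)) = 54 - (47 + (22 - 8*(-2) - 3*(-1) - 2*(-1))) = 54 - (47 + (22 + 16 + 3 + 2)) = 54 - (47 + 43) = 54 - 1*90 = 54 - 90 = -36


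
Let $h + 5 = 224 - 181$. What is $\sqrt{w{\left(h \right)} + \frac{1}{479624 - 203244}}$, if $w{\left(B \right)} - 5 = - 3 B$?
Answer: $\frac{i \sqrt{2081515825805}}{138190} \approx 10.44 i$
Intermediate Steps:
$h = 38$ ($h = -5 + \left(224 - 181\right) = -5 + 43 = 38$)
$w{\left(B \right)} = 5 - 3 B$
$\sqrt{w{\left(h \right)} + \frac{1}{479624 - 203244}} = \sqrt{\left(5 - 114\right) + \frac{1}{479624 - 203244}} = \sqrt{\left(5 - 114\right) + \frac{1}{276380}} = \sqrt{-109 + \frac{1}{276380}} = \sqrt{- \frac{30125419}{276380}} = \frac{i \sqrt{2081515825805}}{138190}$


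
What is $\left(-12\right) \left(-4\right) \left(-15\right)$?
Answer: $-720$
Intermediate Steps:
$\left(-12\right) \left(-4\right) \left(-15\right) = 48 \left(-15\right) = -720$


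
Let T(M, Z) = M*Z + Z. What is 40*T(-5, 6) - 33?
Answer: -993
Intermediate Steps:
T(M, Z) = Z + M*Z
40*T(-5, 6) - 33 = 40*(6*(1 - 5)) - 33 = 40*(6*(-4)) - 33 = 40*(-24) - 33 = -960 - 33 = -993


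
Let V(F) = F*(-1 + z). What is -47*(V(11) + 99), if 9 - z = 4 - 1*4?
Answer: -8789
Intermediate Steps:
z = 9 (z = 9 - (4 - 1*4) = 9 - (4 - 4) = 9 - 1*0 = 9 + 0 = 9)
V(F) = 8*F (V(F) = F*(-1 + 9) = F*8 = 8*F)
-47*(V(11) + 99) = -47*(8*11 + 99) = -47*(88 + 99) = -47*187 = -8789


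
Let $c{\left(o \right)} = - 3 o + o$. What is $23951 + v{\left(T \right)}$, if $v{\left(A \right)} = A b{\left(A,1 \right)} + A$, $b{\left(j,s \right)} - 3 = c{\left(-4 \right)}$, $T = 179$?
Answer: $26099$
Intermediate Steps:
$c{\left(o \right)} = - 2 o$
$b{\left(j,s \right)} = 11$ ($b{\left(j,s \right)} = 3 - -8 = 3 + 8 = 11$)
$v{\left(A \right)} = 12 A$ ($v{\left(A \right)} = A 11 + A = 11 A + A = 12 A$)
$23951 + v{\left(T \right)} = 23951 + 12 \cdot 179 = 23951 + 2148 = 26099$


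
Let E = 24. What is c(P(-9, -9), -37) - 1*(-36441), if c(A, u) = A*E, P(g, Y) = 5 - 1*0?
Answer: 36561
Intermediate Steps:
P(g, Y) = 5 (P(g, Y) = 5 + 0 = 5)
c(A, u) = 24*A (c(A, u) = A*24 = 24*A)
c(P(-9, -9), -37) - 1*(-36441) = 24*5 - 1*(-36441) = 120 + 36441 = 36561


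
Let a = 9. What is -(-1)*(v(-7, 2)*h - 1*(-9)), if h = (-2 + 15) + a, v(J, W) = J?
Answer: -145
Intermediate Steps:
h = 22 (h = (-2 + 15) + 9 = 13 + 9 = 22)
-(-1)*(v(-7, 2)*h - 1*(-9)) = -(-1)*(-7*22 - 1*(-9)) = -(-1)*(-154 + 9) = -(-1)*(-145) = -1*145 = -145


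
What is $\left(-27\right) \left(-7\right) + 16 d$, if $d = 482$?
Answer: $7901$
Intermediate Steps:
$\left(-27\right) \left(-7\right) + 16 d = \left(-27\right) \left(-7\right) + 16 \cdot 482 = 189 + 7712 = 7901$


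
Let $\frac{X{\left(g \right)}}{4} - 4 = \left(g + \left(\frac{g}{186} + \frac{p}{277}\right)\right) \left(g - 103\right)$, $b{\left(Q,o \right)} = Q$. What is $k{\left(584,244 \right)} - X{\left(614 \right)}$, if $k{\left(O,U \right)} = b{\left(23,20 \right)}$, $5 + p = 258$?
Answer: $- \frac{32552199841}{25761} \approx -1.2636 \cdot 10^{6}$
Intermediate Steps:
$p = 253$ ($p = -5 + 258 = 253$)
$k{\left(O,U \right)} = 23$
$X{\left(g \right)} = 16 + 4 \left(-103 + g\right) \left(\frac{253}{277} + \frac{187 g}{186}\right)$ ($X{\left(g \right)} = 16 + 4 \left(g + \left(\frac{g}{186} + \frac{253}{277}\right)\right) \left(g - 103\right) = 16 + 4 \left(g + \left(g \frac{1}{186} + 253 \cdot \frac{1}{277}\right)\right) \left(-103 + g\right) = 16 + 4 \left(g + \left(\frac{g}{186} + \frac{253}{277}\right)\right) \left(-103 + g\right) = 16 + 4 \left(g + \left(\frac{253}{277} + \frac{g}{186}\right)\right) \left(-103 + g\right) = 16 + 4 \left(\frac{253}{277} + \frac{187 g}{186}\right) \left(-103 + g\right) = 16 + 4 \left(-103 + g\right) \left(\frac{253}{277} + \frac{187 g}{186}\right)$)
$k{\left(584,244 \right)} - X{\left(614 \right)} = 23 - \left(- \frac{99804}{277} - \frac{6493957492}{25761} + \frac{374 \cdot 614^{2}}{93}\right) = 23 - \left(- \frac{99804}{277} - \frac{6493957492}{25761} + \frac{374}{93} \cdot 376996\right) = 23 - \left(- \frac{99804}{277} - \frac{6493957492}{25761} + \frac{140996504}{93}\right) = 23 - \frac{32552792344}{25761} = - \frac{32552199841}{25761}$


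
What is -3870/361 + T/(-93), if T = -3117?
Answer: 255109/11191 ≈ 22.796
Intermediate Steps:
-3870/361 + T/(-93) = -3870/361 - 3117/(-93) = -3870*1/361 - 3117*(-1/93) = -3870/361 + 1039/31 = 255109/11191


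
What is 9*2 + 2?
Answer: 20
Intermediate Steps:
9*2 + 2 = 18 + 2 = 20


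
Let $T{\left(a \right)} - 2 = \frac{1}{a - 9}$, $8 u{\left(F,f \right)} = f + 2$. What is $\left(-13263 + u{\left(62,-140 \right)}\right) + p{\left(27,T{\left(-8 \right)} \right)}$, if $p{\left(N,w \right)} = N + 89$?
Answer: $- \frac{52657}{4} \approx -13164.0$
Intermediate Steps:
$u{\left(F,f \right)} = \frac{1}{4} + \frac{f}{8}$ ($u{\left(F,f \right)} = \frac{f + 2}{8} = \frac{2 + f}{8} = \frac{1}{4} + \frac{f}{8}$)
$T{\left(a \right)} = 2 + \frac{1}{-9 + a}$ ($T{\left(a \right)} = 2 + \frac{1}{a - 9} = 2 + \frac{1}{-9 + a}$)
$p{\left(N,w \right)} = 89 + N$
$\left(-13263 + u{\left(62,-140 \right)}\right) + p{\left(27,T{\left(-8 \right)} \right)} = \left(-13263 + \left(\frac{1}{4} + \frac{1}{8} \left(-140\right)\right)\right) + \left(89 + 27\right) = \left(-13263 + \left(\frac{1}{4} - \frac{35}{2}\right)\right) + 116 = \left(-13263 - \frac{69}{4}\right) + 116 = - \frac{53121}{4} + 116 = - \frac{52657}{4}$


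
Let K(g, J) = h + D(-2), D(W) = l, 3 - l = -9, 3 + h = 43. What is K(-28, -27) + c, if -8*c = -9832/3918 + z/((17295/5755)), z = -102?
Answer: 510981043/9034908 ≈ 56.556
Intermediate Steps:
h = 40 (h = -3 + 43 = 40)
l = 12 (l = 3 - 1*(-9) = 3 + 9 = 12)
D(W) = 12
K(g, J) = 52 (K(g, J) = 40 + 12 = 52)
c = 41165827/9034908 (c = -(-9832/3918 - 102/(17295/5755))/8 = -(-9832*1/3918 - 102/(17295*(1/5755)))/8 = -(-4916/1959 - 102/3459/1151)/8 = -(-4916/1959 - 102*1151/3459)/8 = -(-4916/1959 - 39134/1153)/8 = -1/8*(-82331654/2258727) = 41165827/9034908 ≈ 4.5563)
K(-28, -27) + c = 52 + 41165827/9034908 = 510981043/9034908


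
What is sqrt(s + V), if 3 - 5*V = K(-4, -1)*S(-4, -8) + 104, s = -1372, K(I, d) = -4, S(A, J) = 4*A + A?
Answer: I*sqrt(35205)/5 ≈ 37.526*I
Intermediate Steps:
S(A, J) = 5*A
V = -181/5 (V = 3/5 - (-20*(-4) + 104)/5 = 3/5 - (-4*(-20) + 104)/5 = 3/5 - (80 + 104)/5 = 3/5 - 1/5*184 = 3/5 - 184/5 = -181/5 ≈ -36.200)
sqrt(s + V) = sqrt(-1372 - 181/5) = sqrt(-7041/5) = I*sqrt(35205)/5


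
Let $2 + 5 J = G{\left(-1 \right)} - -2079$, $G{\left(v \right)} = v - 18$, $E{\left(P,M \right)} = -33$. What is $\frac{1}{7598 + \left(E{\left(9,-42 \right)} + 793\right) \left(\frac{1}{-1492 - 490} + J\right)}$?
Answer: $\frac{991}{317529894} \approx 3.121 \cdot 10^{-6}$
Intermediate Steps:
$G{\left(v \right)} = -18 + v$ ($G{\left(v \right)} = v - 18 = -18 + v$)
$J = \frac{2058}{5}$ ($J = - \frac{2}{5} + \frac{\left(-18 - 1\right) - -2079}{5} = - \frac{2}{5} + \frac{-19 + 2079}{5} = - \frac{2}{5} + \frac{1}{5} \cdot 2060 = - \frac{2}{5} + 412 = \frac{2058}{5} \approx 411.6$)
$\frac{1}{7598 + \left(E{\left(9,-42 \right)} + 793\right) \left(\frac{1}{-1492 - 490} + J\right)} = \frac{1}{7598 + \left(-33 + 793\right) \left(\frac{1}{-1492 - 490} + \frac{2058}{5}\right)} = \frac{1}{7598 + 760 \left(\frac{1}{-1982} + \frac{2058}{5}\right)} = \frac{1}{7598 + 760 \left(- \frac{1}{1982} + \frac{2058}{5}\right)} = \frac{1}{7598 + 760 \cdot \frac{4078951}{9910}} = \frac{1}{7598 + \frac{310000276}{991}} = \frac{1}{\frac{317529894}{991}} = \frac{991}{317529894}$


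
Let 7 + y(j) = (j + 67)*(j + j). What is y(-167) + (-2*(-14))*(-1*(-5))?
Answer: 33533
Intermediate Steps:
y(j) = -7 + 2*j*(67 + j) (y(j) = -7 + (j + 67)*(j + j) = -7 + (67 + j)*(2*j) = -7 + 2*j*(67 + j))
y(-167) + (-2*(-14))*(-1*(-5)) = (-7 + 2*(-167)² + 134*(-167)) + (-2*(-14))*(-1*(-5)) = (-7 + 2*27889 - 22378) + 28*5 = (-7 + 55778 - 22378) + 140 = 33393 + 140 = 33533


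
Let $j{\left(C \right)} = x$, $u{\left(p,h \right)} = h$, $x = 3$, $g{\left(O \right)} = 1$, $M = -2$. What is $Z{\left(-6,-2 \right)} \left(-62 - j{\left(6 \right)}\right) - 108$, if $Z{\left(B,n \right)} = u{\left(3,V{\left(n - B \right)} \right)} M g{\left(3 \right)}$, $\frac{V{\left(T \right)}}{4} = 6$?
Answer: $3012$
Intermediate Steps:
$V{\left(T \right)} = 24$ ($V{\left(T \right)} = 4 \cdot 6 = 24$)
$j{\left(C \right)} = 3$
$Z{\left(B,n \right)} = -48$ ($Z{\left(B,n \right)} = 24 \left(-2\right) 1 = \left(-48\right) 1 = -48$)
$Z{\left(-6,-2 \right)} \left(-62 - j{\left(6 \right)}\right) - 108 = - 48 \left(-62 - 3\right) - 108 = \left(-48\right) \left(-65\right) - 108 = 3120 - 108 = 3012$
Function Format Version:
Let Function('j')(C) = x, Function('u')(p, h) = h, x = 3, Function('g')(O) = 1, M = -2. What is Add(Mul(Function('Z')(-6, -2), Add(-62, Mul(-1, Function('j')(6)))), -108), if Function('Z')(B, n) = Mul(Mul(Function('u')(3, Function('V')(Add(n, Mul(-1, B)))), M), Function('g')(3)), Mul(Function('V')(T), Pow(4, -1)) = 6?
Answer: 3012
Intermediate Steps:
Function('V')(T) = 24 (Function('V')(T) = Mul(4, 6) = 24)
Function('j')(C) = 3
Function('Z')(B, n) = -48 (Function('Z')(B, n) = Mul(Mul(24, -2), 1) = Mul(-48, 1) = -48)
Add(Mul(Function('Z')(-6, -2), Add(-62, Mul(-1, Function('j')(6)))), -108) = Add(Mul(-48, Add(-62, Mul(-1, 3))), -108) = Add(Mul(-48, Add(-62, -3)), -108) = Add(Mul(-48, -65), -108) = Add(3120, -108) = 3012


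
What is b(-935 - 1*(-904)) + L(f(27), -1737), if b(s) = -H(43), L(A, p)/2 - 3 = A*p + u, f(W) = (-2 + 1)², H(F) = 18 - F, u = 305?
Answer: -2833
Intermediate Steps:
f(W) = 1 (f(W) = (-1)² = 1)
L(A, p) = 616 + 2*A*p (L(A, p) = 6 + 2*(A*p + 305) = 6 + 2*(305 + A*p) = 6 + (610 + 2*A*p) = 616 + 2*A*p)
b(s) = 25 (b(s) = -(18 - 1*43) = -(18 - 43) = -1*(-25) = 25)
b(-935 - 1*(-904)) + L(f(27), -1737) = 25 + (616 + 2*1*(-1737)) = 25 + (616 - 3474) = 25 - 2858 = -2833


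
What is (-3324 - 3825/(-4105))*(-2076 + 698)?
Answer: 3759513342/821 ≈ 4.5792e+6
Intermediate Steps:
(-3324 - 3825/(-4105))*(-2076 + 698) = (-3324 - 3825*(-1/4105))*(-1378) = (-3324 + 765/821)*(-1378) = -2728239/821*(-1378) = 3759513342/821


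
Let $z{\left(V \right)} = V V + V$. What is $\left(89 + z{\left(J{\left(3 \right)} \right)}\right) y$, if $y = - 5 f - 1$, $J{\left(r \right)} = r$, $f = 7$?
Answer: $-3636$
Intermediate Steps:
$y = -36$ ($y = \left(-5\right) 7 - 1 = -35 - 1 = -36$)
$z{\left(V \right)} = V + V^{2}$ ($z{\left(V \right)} = V^{2} + V = V + V^{2}$)
$\left(89 + z{\left(J{\left(3 \right)} \right)}\right) y = \left(89 + 3 \left(1 + 3\right)\right) \left(-36\right) = \left(89 + 3 \cdot 4\right) \left(-36\right) = \left(89 + 12\right) \left(-36\right) = 101 \left(-36\right) = -3636$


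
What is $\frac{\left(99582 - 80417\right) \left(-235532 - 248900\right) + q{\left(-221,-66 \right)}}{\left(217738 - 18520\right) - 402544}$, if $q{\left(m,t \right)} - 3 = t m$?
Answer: $\frac{9284124691}{203326} \approx 45661.0$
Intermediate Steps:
$q{\left(m,t \right)} = 3 + m t$ ($q{\left(m,t \right)} = 3 + t m = 3 + m t$)
$\frac{\left(99582 - 80417\right) \left(-235532 - 248900\right) + q{\left(-221,-66 \right)}}{\left(217738 - 18520\right) - 402544} = \frac{\left(99582 - 80417\right) \left(-235532 - 248900\right) + \left(3 - -14586\right)}{\left(217738 - 18520\right) - 402544} = \frac{19165 \left(-484432\right) + \left(3 + 14586\right)}{\left(217738 - 18520\right) - 402544} = \frac{-9284139280 + 14589}{199218 - 402544} = - \frac{9284124691}{-203326} = \left(-9284124691\right) \left(- \frac{1}{203326}\right) = \frac{9284124691}{203326}$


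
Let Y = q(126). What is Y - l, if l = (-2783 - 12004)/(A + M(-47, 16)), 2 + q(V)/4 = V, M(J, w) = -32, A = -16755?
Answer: 8311565/16787 ≈ 495.12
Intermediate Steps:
q(V) = -8 + 4*V
Y = 496 (Y = -8 + 4*126 = -8 + 504 = 496)
l = 14787/16787 (l = (-2783 - 12004)/(-16755 - 32) = -14787/(-16787) = -14787*(-1/16787) = 14787/16787 ≈ 0.88086)
Y - l = 496 - 1*14787/16787 = 496 - 14787/16787 = 8311565/16787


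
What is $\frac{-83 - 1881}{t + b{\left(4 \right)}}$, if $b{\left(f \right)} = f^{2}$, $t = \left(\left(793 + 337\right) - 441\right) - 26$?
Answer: $- \frac{1964}{679} \approx -2.8925$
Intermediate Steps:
$t = 663$ ($t = \left(1130 - 441\right) - 26 = 689 - 26 = 663$)
$\frac{-83 - 1881}{t + b{\left(4 \right)}} = \frac{-83 - 1881}{663 + 4^{2}} = - \frac{1964}{663 + 16} = - \frac{1964}{679}$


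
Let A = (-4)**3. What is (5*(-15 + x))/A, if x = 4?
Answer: 55/64 ≈ 0.85938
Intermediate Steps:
A = -64
(5*(-15 + x))/A = (5*(-15 + 4))/(-64) = (5*(-11))*(-1/64) = -55*(-1/64) = 55/64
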